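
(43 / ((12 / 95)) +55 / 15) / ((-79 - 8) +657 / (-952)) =-982702 / 250443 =-3.92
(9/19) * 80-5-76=-819/19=-43.11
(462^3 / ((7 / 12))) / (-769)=-169047648 / 769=-219827.89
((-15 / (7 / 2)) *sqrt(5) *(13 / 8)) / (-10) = 39 *sqrt(5) / 56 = 1.56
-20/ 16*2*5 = -25/ 2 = -12.50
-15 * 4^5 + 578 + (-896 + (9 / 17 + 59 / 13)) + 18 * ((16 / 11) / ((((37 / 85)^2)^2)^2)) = 39606147975922778942 / 8538837552481951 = 4638.35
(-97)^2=9409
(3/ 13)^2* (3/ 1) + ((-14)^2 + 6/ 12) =66471/ 338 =196.66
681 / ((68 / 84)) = 841.24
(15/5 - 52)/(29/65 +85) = -3185/5554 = -0.57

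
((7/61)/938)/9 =1/73566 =0.00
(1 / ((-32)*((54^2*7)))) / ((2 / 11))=-11 / 1306368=-0.00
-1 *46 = -46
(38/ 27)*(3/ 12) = 19/ 54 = 0.35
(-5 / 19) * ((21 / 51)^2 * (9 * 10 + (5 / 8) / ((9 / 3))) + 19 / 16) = -1143215 / 263568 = -4.34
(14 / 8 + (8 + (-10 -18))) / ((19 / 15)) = -1095 / 76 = -14.41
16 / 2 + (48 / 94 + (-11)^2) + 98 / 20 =63173 / 470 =134.41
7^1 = 7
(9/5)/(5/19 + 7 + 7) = 171/1355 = 0.13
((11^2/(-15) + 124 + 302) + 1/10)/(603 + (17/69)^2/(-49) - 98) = 975225783/1178106560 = 0.83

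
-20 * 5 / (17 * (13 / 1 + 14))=-100 / 459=-0.22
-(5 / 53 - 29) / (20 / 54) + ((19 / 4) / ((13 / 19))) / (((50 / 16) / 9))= 1688724 / 17225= 98.04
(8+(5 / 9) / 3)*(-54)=-442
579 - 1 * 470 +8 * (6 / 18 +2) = 383 / 3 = 127.67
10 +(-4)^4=266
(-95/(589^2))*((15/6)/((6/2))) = -25/109554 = -0.00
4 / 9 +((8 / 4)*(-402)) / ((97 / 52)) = -375884 / 873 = -430.57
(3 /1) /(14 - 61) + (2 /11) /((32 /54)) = 1005 /4136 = 0.24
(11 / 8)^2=121 / 64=1.89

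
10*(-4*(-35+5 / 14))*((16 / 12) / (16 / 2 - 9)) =-1847.62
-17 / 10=-1.70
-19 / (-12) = 19 / 12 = 1.58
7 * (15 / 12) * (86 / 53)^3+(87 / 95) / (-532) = 281266912301 / 7524243580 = 37.38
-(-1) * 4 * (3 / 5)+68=352 / 5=70.40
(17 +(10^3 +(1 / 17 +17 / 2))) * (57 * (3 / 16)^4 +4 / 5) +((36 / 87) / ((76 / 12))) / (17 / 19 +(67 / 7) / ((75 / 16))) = 8449010406067497 / 9464348016640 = 892.72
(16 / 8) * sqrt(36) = 12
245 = 245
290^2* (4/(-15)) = -67280/3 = -22426.67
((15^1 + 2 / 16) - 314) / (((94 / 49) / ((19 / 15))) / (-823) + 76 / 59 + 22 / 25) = -900740847475 / 6528718464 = -137.97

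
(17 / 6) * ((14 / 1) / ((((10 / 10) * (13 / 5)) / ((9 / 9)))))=595 / 39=15.26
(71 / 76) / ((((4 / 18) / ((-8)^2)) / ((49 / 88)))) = 31311 / 209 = 149.81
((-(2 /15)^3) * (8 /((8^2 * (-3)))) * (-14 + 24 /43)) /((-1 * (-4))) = -289 /870750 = -0.00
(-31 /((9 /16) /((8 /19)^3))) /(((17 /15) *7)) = -1269760 /2448663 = -0.52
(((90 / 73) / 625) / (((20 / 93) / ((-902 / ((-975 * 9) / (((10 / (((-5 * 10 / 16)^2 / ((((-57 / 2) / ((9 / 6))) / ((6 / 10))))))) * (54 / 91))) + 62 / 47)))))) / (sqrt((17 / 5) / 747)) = -258889644288 * sqrt(7055) / 81094264226875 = -0.27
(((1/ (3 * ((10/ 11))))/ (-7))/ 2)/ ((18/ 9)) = -11/ 840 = -0.01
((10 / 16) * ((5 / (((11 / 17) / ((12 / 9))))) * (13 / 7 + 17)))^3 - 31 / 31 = 614124657 / 343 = 1790450.90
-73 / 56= -1.30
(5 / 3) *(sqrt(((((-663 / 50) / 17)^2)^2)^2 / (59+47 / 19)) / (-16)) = -771147 *sqrt(1387) / 5840000000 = -0.00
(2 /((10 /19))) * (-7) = -133 /5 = -26.60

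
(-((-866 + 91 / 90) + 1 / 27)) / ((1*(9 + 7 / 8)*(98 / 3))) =2.68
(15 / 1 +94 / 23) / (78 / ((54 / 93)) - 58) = 1317 / 5267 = 0.25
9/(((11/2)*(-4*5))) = -9/110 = -0.08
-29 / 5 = -5.80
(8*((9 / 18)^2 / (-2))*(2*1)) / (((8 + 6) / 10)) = -10 / 7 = -1.43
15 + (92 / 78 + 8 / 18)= 1945 / 117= 16.62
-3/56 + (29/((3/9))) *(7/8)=1065/14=76.07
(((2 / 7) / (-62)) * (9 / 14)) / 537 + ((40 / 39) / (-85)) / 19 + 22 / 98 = 1533428359 / 6850273794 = 0.22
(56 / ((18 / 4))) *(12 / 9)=448 / 27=16.59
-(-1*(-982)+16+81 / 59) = -58963 / 59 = -999.37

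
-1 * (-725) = 725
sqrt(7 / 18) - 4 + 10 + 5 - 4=sqrt(14) / 6 + 7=7.62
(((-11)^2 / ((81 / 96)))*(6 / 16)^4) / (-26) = -363 / 3328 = -0.11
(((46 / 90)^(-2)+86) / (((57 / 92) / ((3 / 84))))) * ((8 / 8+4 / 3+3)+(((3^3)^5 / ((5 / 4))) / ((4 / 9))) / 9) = 15380007043 / 1035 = 14859910.19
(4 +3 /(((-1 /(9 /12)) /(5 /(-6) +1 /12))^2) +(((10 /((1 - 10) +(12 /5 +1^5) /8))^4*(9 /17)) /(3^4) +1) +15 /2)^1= 7297853030455579 /542135537088768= 13.46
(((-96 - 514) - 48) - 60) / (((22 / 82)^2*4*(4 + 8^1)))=-603479 / 2904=-207.81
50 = 50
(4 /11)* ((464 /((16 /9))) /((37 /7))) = 7308 /407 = 17.96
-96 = -96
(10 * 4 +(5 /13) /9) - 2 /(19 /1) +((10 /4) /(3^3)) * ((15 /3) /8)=4267663 /106704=40.00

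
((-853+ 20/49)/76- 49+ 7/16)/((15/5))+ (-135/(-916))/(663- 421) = -24673971845/1238259792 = -19.93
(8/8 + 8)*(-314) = -2826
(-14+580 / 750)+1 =-917 / 75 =-12.23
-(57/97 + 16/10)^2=-1125721/235225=-4.79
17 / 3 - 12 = -19 / 3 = -6.33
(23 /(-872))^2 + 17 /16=808437 /760384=1.06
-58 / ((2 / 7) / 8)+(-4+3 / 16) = -26045 / 16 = -1627.81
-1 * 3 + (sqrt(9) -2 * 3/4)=-3/2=-1.50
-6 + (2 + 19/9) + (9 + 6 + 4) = 154/9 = 17.11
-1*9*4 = -36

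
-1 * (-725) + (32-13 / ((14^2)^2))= 29080899 / 38416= 757.00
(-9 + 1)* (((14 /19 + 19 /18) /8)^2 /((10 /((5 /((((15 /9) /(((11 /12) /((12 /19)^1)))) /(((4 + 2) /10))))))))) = -4133459 /39398400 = -0.10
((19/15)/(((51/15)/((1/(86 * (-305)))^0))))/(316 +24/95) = 1805/1532244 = 0.00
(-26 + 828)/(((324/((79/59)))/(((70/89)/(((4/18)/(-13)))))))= -14413945/94518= -152.50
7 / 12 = 0.58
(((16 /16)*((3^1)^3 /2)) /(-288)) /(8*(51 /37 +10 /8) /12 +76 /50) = -0.01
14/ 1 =14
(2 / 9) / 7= 2 / 63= 0.03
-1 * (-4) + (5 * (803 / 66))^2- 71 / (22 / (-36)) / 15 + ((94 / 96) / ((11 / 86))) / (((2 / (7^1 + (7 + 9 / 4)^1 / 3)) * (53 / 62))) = 3154571399 / 839520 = 3757.59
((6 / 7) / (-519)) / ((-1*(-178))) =-1 / 107779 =-0.00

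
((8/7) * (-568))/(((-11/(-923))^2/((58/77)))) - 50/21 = -673583241274/195657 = -3442673.87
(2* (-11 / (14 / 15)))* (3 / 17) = -495 / 119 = -4.16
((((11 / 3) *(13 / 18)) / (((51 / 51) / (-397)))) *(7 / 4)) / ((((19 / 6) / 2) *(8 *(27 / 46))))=-9140131 / 36936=-247.46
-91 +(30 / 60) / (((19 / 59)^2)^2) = -11601061 / 260642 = -44.51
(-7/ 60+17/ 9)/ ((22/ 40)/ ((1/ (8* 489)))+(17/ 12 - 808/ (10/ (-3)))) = 319/ 431175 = 0.00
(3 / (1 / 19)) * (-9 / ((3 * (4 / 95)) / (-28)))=113715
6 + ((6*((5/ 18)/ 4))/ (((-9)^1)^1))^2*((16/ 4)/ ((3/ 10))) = 26369/ 4374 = 6.03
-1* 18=-18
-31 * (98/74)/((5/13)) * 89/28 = -251069/740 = -339.28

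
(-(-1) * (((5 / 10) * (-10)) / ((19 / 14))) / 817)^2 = 4900 / 240963529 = 0.00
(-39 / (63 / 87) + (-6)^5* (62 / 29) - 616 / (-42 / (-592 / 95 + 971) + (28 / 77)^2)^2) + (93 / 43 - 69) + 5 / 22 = -490566638861233009661 / 5161464329483462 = -95044.08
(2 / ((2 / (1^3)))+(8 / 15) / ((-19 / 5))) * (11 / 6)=539 / 342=1.58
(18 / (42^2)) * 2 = 1 / 49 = 0.02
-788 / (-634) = 394 / 317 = 1.24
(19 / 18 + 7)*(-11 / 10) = -319 / 36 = -8.86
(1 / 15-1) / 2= -7 / 15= -0.47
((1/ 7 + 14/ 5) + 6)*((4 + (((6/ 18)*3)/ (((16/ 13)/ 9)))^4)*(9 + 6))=176204162235/ 458752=384094.59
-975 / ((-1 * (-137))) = -975 / 137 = -7.12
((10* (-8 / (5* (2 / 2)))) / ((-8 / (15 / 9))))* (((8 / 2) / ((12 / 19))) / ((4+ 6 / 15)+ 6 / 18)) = 950 / 213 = 4.46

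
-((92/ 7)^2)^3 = -606355001344/ 117649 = -5153932.47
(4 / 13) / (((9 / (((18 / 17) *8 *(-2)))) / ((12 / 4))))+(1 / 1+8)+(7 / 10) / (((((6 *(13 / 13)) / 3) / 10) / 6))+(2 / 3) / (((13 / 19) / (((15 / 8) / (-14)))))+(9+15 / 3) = 521425 / 12376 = 42.13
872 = 872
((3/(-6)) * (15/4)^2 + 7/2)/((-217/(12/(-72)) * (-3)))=113/124992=0.00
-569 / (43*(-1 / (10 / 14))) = 2845 / 301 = 9.45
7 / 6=1.17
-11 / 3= -3.67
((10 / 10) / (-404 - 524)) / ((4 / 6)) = -3 / 1856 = -0.00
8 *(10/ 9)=8.89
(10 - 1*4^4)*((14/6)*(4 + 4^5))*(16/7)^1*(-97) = 130827392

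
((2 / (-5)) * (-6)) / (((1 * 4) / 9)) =27 / 5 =5.40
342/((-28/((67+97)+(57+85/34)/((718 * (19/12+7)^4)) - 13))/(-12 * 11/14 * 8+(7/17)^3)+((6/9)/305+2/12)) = 1996.34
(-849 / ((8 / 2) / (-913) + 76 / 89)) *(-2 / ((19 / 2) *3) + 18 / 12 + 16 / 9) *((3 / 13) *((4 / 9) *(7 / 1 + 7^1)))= -176584218349 / 38364534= -4602.80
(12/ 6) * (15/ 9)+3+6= 12.33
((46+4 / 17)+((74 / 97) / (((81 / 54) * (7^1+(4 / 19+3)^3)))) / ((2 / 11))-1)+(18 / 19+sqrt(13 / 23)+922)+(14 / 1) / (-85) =sqrt(299) / 23+62556645513818 / 64618777605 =968.84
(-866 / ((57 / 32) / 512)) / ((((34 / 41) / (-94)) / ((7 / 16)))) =11961829376 / 969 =12344509.16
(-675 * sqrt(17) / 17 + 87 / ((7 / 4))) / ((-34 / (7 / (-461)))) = 174 / 7837 - 4725 * sqrt(17) / 266458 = -0.05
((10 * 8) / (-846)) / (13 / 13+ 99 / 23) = -460 / 25803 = -0.02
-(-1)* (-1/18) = -1/18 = -0.06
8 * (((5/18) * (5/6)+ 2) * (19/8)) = 4579/108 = 42.40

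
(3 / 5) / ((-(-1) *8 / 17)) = 51 / 40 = 1.28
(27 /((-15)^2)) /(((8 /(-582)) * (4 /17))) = -14841 /400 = -37.10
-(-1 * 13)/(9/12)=52/3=17.33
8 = 8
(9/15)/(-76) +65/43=24571/16340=1.50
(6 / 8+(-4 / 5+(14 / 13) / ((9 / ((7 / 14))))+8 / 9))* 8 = 1402 / 195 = 7.19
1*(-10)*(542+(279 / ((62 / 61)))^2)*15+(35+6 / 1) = -22767593 / 2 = -11383796.50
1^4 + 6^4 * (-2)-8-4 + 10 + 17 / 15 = -38878 / 15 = -2591.87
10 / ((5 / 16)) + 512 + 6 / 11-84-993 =-5857 / 11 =-532.45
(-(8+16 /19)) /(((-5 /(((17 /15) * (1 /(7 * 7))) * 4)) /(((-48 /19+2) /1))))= -1088 /12635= -0.09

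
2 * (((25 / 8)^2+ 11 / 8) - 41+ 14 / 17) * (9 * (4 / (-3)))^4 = -20470968 / 17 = -1204174.59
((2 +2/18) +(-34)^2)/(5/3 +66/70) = 364805/822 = 443.80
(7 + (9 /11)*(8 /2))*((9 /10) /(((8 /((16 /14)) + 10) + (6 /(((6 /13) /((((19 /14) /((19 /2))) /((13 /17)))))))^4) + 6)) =271313 /1695760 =0.16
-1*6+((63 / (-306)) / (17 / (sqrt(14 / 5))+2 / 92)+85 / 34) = -3.52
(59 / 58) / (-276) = -59 / 16008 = -0.00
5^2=25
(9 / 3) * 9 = 27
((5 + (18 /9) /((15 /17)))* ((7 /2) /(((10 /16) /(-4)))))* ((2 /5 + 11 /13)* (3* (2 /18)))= -109872 /1625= -67.61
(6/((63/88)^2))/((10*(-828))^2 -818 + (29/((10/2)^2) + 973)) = 3025/17715423789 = 0.00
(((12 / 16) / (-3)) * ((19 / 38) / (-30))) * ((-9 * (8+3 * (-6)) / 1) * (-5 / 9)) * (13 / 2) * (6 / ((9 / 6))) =-65 / 12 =-5.42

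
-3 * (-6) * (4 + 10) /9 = 28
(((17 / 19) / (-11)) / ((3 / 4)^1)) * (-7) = 476 / 627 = 0.76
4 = 4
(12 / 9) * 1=4 / 3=1.33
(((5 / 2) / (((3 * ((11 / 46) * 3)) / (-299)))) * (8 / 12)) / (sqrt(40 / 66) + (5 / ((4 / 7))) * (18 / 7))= -137540 / 13349 + 110032 * sqrt(165) / 3964653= -9.95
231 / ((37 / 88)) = 20328 / 37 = 549.41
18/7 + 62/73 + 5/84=21341/6132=3.48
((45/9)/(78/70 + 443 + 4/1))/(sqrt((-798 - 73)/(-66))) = 175 * sqrt(57486)/13660764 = 0.00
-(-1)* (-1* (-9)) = 9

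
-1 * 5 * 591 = -2955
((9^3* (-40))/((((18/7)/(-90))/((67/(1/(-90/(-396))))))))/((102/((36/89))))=1025703000/16643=61629.69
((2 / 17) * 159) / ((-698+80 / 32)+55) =-212 / 7259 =-0.03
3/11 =0.27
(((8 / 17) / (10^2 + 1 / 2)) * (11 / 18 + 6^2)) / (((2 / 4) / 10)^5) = 16870400000 / 30753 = 548577.37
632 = 632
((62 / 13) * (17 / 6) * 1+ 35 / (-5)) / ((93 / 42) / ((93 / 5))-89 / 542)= -481838 / 3341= -144.22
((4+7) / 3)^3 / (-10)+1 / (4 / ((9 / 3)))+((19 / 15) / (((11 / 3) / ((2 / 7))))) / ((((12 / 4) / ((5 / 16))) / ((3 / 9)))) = -4.18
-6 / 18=-0.33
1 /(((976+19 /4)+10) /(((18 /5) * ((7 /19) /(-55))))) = -168 /6902225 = -0.00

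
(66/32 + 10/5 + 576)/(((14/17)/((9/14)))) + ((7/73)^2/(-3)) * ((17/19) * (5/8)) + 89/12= 146130130275/317523136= 460.22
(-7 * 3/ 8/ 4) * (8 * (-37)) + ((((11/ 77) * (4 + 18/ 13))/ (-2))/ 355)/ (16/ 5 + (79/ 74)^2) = 85214865871/ 438687132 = 194.25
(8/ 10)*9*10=72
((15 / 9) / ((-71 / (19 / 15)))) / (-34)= 19 / 21726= 0.00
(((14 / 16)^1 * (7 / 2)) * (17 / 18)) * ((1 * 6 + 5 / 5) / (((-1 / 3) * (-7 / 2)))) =17.35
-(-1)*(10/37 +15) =565/37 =15.27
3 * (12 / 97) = 36 / 97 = 0.37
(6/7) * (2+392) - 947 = -4265/7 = -609.29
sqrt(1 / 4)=1 / 2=0.50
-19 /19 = -1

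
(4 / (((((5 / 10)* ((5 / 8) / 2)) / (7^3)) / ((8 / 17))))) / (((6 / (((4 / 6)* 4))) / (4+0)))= 7346.03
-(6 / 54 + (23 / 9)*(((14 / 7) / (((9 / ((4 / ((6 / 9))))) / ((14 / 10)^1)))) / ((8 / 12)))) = -109 / 15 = -7.27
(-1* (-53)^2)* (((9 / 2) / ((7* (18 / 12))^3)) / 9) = -11236 / 9261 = -1.21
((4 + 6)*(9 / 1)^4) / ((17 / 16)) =1049760 / 17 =61750.59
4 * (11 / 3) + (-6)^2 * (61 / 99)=1216 / 33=36.85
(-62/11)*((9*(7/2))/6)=-651/22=-29.59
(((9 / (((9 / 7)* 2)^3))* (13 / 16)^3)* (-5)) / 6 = -3767855 / 15925248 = -0.24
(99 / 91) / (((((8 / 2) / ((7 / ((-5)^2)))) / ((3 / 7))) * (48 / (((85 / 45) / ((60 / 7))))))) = 187 / 1248000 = 0.00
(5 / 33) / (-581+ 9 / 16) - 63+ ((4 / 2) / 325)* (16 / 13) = -81565449353 / 1294839975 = -62.99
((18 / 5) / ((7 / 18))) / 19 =324 / 665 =0.49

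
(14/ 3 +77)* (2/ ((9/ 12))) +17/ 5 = 9953/ 45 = 221.18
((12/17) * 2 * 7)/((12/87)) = 1218/17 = 71.65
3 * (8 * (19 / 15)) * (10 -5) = 152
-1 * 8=-8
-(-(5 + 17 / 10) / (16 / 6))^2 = -40401 / 6400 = -6.31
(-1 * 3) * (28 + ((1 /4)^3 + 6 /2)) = -5955 /64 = -93.05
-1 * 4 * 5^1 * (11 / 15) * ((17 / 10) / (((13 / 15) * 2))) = -187 / 13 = -14.38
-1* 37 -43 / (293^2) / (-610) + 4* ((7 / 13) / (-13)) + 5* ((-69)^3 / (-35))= 2905059157776929 / 61951213870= 46892.69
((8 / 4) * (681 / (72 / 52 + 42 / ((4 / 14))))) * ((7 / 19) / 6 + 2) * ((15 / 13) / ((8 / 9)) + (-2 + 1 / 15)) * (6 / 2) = -10572979 / 293208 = -36.06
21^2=441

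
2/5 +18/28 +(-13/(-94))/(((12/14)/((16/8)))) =6739/4935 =1.37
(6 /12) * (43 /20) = 43 /40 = 1.08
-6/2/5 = -3/5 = -0.60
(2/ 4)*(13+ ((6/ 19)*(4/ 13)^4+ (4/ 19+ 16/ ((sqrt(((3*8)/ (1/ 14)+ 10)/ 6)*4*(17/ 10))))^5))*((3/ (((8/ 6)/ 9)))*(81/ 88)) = 82274038303399200*sqrt(519)/ 10538771911042832039+ 15103369443763592161727823/ 124452024241541618583104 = 121.54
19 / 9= 2.11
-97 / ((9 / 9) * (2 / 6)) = -291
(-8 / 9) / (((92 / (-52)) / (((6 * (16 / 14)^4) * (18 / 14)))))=2555904 / 386561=6.61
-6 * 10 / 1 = -60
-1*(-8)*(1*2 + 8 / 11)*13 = 3120 / 11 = 283.64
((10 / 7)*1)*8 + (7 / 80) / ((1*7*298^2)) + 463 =23593446727 / 49730240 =474.43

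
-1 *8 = -8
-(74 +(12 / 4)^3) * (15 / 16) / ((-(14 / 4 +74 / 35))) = 17675 / 1048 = 16.87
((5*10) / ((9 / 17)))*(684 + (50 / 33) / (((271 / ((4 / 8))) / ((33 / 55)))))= 1733157650 / 26829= 64600.16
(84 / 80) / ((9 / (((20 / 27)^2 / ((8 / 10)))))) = 175 / 2187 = 0.08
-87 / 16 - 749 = -12071 / 16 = -754.44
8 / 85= 0.09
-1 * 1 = -1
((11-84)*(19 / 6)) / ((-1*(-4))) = -1387 / 24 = -57.79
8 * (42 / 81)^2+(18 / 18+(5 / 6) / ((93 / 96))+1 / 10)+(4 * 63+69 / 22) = 322230347 / 1242945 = 259.25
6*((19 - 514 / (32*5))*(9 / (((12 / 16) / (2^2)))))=22734 / 5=4546.80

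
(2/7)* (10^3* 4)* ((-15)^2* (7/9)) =200000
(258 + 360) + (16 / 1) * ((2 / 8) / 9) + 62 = 6124 / 9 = 680.44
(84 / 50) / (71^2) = 42 / 126025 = 0.00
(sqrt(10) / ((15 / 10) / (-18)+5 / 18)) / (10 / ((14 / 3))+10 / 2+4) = 6* sqrt(10) / 13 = 1.46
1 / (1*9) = 1 / 9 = 0.11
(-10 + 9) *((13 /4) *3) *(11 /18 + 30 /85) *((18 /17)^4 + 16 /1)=-690928940 /4259571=-162.21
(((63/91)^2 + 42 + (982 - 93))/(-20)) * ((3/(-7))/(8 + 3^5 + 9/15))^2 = -104175/770894852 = -0.00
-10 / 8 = -5 / 4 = -1.25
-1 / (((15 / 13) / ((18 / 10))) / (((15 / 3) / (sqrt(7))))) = -39* sqrt(7) / 35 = -2.95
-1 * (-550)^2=-302500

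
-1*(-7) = 7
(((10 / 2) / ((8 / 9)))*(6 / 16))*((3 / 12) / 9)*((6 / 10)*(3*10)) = 135 / 128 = 1.05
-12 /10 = -6 /5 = -1.20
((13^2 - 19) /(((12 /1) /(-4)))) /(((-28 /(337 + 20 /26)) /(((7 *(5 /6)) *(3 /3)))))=548875 /156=3518.43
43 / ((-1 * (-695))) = 43 / 695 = 0.06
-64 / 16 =-4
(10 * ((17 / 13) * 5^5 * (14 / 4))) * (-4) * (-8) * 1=59500000 / 13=4576923.08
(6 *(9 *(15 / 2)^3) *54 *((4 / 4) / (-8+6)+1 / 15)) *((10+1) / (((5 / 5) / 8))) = -46911150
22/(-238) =-0.09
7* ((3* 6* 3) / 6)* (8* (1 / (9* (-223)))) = -56 / 223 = -0.25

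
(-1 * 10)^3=-1000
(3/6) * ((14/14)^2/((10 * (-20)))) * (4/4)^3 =-1/400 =-0.00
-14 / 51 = -0.27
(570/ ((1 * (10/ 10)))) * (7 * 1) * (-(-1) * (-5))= -19950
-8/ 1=-8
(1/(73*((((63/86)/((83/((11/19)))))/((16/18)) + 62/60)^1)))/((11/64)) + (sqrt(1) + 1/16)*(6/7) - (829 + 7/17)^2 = -151182778511092059549/219767042418616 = -687922.89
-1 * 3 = -3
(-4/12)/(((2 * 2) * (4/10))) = -5/24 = -0.21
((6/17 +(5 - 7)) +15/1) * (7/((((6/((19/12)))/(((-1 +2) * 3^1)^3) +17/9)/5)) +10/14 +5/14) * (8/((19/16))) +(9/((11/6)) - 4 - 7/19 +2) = 837884679/507661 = 1650.48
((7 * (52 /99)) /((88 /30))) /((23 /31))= 14105 /8349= 1.69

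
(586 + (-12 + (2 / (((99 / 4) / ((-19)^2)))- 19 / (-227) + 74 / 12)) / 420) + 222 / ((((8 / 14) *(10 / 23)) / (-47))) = -781724814193 / 18877320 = -41410.79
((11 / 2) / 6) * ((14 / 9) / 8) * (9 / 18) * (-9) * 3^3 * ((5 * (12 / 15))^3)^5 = -23253221376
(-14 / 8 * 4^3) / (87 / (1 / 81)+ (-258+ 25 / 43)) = -0.02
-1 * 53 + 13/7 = -358/7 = -51.14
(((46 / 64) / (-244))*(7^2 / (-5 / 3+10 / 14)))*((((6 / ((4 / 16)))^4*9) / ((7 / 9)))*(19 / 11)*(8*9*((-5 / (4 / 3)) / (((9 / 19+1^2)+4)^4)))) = -1483019895798693 / 4906094336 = -302281.16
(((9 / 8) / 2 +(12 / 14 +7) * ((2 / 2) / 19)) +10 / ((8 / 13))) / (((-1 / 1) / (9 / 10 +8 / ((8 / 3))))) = -1429623 / 21280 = -67.18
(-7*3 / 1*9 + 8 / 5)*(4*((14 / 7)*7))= -52472 / 5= -10494.40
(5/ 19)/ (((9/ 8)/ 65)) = 2600/ 171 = 15.20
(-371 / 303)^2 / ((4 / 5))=688205 / 367236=1.87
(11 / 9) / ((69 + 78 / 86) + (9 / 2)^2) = 1892 / 139563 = 0.01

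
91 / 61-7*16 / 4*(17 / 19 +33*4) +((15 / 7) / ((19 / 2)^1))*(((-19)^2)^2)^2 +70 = 31079890756143 / 8113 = 3830875231.87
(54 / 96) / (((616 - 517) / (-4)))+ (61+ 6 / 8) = 679 / 11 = 61.73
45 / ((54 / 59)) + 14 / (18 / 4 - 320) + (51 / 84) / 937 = 2439678467 / 49664748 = 49.12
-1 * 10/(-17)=10/17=0.59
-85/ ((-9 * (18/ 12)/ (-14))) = -2380/ 27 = -88.15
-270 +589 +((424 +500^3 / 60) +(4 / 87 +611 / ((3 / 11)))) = 181509554 / 87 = 2086316.71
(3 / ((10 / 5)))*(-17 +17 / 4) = -153 / 8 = -19.12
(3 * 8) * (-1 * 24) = -576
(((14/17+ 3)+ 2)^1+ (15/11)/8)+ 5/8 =4951/748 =6.62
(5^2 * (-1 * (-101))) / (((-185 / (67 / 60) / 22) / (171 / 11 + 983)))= -37164364 / 111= -334814.09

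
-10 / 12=-0.83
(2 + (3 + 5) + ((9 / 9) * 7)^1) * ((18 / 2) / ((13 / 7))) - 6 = 76.38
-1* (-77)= 77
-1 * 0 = 0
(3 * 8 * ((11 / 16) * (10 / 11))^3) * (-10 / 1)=-1875 / 32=-58.59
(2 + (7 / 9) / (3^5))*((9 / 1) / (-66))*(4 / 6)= -4381 / 24057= -0.18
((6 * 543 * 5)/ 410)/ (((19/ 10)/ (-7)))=-114030/ 779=-146.38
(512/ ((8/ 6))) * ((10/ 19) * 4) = 15360/ 19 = 808.42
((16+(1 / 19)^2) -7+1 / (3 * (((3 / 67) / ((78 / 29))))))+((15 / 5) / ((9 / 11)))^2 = 4001585 / 94221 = 42.47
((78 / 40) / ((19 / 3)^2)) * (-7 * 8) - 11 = -24769 / 1805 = -13.72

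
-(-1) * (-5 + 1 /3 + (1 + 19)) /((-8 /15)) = -115 /4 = -28.75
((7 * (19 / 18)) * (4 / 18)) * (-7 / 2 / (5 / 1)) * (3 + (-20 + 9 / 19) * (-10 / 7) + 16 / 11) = -331289 / 8910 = -37.18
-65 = -65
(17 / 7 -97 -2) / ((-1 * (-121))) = -0.80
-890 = -890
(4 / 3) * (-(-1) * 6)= 8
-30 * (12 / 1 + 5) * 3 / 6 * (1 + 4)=-1275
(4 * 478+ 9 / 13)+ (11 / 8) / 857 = 170474583 / 89128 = 1912.69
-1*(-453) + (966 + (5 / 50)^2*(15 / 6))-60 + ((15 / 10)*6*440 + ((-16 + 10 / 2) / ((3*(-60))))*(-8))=1914673 / 360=5318.54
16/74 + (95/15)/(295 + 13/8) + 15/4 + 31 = 36863321/1053612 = 34.99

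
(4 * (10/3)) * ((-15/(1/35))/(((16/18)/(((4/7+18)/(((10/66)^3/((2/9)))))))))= -9343620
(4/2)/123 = 2/123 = 0.02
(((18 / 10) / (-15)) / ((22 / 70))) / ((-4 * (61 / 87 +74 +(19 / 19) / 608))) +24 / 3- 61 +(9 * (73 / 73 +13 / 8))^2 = 1003731832223 / 1987029440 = 505.14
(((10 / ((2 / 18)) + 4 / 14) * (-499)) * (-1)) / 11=315368 / 77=4095.69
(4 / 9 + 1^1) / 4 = 13 / 36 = 0.36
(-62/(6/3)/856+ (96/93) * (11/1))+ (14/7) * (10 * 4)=2423231/26536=91.32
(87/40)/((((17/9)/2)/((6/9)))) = 261/170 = 1.54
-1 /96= -0.01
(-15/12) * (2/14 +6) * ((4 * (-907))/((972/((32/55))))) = 312008/18711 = 16.68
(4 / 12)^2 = 0.11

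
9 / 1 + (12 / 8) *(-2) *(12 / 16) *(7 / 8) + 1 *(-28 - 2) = -735 / 32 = -22.97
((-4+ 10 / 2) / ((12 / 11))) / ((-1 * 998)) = -11 / 11976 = -0.00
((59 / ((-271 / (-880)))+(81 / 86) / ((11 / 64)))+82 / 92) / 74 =1167242735 / 436334932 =2.68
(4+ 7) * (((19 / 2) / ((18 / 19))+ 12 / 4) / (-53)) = -5159 / 1908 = -2.70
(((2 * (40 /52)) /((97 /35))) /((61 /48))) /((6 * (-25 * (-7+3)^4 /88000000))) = -77000000 /76921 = -1001.03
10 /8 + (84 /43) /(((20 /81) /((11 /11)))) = 7879 /860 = 9.16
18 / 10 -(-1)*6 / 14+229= 8093 / 35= 231.23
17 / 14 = 1.21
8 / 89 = 0.09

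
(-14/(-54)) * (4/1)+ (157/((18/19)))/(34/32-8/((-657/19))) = 47416772/367227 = 129.12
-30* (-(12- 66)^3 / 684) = -131220 / 19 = -6906.32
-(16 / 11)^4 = -65536 / 14641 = -4.48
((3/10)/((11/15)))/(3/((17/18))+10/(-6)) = 459/1694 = 0.27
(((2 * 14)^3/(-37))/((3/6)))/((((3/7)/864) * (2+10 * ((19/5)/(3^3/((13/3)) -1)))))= -47767552/185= -258202.98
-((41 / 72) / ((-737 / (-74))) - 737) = 19552567 / 26532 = 736.94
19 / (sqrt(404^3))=19 * sqrt(101) / 81608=0.00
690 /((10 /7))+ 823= 1306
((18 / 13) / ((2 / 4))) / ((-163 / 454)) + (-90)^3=-1544767344 / 2119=-729007.71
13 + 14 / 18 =124 / 9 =13.78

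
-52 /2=-26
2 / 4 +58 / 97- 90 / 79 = -633 / 15326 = -0.04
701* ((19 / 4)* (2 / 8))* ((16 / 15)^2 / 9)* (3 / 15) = 213104 / 10125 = 21.05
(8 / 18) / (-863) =-4 / 7767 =-0.00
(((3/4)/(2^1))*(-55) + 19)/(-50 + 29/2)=13/284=0.05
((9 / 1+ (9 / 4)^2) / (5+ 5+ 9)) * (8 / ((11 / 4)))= 450 / 209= 2.15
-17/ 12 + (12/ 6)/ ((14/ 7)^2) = -0.92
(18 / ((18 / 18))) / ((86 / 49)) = 441 / 43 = 10.26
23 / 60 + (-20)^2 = 24023 / 60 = 400.38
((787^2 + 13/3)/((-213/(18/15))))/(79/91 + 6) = -67635568/133125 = -508.06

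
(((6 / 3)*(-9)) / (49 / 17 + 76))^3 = -39304 / 3307949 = -0.01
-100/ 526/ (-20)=5/ 526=0.01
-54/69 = -18/23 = -0.78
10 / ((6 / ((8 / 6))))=20 / 9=2.22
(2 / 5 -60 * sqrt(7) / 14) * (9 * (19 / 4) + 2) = 179 / 10 -2685 * sqrt(7) / 14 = -489.52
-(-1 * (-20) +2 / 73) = -1462 / 73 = -20.03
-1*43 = -43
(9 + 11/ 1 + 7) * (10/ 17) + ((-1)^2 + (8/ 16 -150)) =-4509/ 34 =-132.62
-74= -74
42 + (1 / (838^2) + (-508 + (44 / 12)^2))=-2860239803 / 6320196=-452.56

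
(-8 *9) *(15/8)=-135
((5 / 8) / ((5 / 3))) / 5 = 3 / 40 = 0.08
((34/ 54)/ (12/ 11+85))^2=34969/ 653773761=0.00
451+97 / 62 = 28059 / 62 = 452.56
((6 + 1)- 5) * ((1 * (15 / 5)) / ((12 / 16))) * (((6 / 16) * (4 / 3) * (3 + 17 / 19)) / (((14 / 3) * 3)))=148 / 133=1.11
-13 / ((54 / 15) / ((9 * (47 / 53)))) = -3055 / 106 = -28.82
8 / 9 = 0.89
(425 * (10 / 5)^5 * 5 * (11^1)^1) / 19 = 748000 / 19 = 39368.42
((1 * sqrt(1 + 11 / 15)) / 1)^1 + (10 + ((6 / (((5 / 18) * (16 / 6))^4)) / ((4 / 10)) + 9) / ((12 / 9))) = sqrt(390) / 15 + 6926969 / 128000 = 55.43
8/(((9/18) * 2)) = 8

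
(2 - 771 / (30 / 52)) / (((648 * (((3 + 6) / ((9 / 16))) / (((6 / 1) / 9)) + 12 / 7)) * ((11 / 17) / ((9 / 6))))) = -16541 / 89100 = -0.19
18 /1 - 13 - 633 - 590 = -1218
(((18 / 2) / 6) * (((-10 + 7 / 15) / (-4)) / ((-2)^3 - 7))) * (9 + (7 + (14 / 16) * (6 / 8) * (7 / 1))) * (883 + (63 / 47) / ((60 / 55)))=-3133097539 / 721920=-4339.95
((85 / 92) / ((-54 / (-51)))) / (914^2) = 1445 / 1383415776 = 0.00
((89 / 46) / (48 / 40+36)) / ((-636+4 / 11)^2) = 53845 / 418286275584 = 0.00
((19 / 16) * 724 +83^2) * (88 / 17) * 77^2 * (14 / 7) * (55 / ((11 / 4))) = 161717032400 / 17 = 9512766611.76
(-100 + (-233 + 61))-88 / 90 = -12284 / 45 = -272.98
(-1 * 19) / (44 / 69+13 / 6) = -874 / 129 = -6.78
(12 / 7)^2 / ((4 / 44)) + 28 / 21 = 4948 / 147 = 33.66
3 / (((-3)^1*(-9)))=1 / 9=0.11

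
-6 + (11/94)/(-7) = -3959/658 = -6.02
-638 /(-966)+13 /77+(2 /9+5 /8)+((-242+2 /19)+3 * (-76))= -1134365411 /2422728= -468.22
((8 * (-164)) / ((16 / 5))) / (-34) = 205 / 17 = 12.06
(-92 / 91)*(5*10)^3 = -11500000 / 91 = -126373.63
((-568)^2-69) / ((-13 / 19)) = -6128545 / 13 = -471426.54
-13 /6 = -2.17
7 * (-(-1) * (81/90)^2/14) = 81/200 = 0.40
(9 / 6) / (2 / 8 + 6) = 6 / 25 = 0.24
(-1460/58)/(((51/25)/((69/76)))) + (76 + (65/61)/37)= 2741010323/42282638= 64.83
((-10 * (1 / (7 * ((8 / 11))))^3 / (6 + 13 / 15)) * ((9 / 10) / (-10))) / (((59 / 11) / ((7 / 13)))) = 0.00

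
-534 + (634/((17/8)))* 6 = 21354/17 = 1256.12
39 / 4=9.75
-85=-85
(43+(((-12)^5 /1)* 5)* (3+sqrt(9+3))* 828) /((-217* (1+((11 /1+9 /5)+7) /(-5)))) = -10367243.49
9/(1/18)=162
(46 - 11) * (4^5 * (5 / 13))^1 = 179200 / 13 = 13784.62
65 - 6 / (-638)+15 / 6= 43071 / 638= 67.51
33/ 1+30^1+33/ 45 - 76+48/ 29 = -4616/ 435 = -10.61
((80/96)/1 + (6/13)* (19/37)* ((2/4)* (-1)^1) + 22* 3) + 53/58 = 2830055/41847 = 67.63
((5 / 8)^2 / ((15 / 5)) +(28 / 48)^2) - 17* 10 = -97649 / 576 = -169.53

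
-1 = -1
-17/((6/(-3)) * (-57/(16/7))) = -136/399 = -0.34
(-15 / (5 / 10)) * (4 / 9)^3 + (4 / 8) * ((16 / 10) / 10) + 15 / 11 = -1.19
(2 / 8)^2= 1 / 16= 0.06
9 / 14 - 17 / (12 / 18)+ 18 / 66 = -1893 / 77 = -24.58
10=10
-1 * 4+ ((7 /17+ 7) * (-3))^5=-7717192237796 /1419857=-5435189.77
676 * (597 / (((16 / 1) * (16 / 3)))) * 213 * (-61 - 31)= -1482824421 / 16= -92676526.31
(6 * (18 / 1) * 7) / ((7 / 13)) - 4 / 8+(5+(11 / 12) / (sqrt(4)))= 33815 / 24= 1408.96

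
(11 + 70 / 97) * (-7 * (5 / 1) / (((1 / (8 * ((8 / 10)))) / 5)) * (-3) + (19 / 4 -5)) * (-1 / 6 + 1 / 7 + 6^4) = 277237821211 / 5432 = 51037890.50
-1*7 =-7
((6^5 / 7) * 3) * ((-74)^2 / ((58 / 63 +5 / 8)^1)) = 9197577216 / 779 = 11806902.72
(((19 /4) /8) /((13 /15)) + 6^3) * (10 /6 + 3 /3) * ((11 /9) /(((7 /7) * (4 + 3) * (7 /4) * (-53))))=-1.09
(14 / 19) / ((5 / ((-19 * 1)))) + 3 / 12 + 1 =-31 / 20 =-1.55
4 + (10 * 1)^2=104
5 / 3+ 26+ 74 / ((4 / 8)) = 527 / 3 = 175.67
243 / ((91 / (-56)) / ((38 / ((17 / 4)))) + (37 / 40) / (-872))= -40260240 / 30287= -1329.29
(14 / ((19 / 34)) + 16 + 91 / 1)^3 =15794358229 / 6859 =2302720.25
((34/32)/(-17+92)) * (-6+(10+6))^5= 1416.67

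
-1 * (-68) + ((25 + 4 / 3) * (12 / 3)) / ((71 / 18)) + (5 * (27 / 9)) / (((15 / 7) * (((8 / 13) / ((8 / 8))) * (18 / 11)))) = 1039327 / 10224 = 101.66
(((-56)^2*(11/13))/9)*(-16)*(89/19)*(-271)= 13312144384/2223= 5988369.04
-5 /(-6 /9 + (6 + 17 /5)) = -0.57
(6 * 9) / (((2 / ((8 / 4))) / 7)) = 378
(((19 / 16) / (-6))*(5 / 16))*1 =-95 / 1536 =-0.06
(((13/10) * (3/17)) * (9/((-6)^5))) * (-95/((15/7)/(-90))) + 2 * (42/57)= 12845/31008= 0.41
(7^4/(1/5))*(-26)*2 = -624260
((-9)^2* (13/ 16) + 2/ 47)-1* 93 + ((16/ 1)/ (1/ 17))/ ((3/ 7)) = 1370569/ 2256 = 607.52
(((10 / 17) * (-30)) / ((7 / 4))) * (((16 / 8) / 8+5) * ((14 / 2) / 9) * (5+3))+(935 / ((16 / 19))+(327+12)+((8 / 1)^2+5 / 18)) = 2898869 / 2448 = 1184.18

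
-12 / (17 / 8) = -96 / 17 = -5.65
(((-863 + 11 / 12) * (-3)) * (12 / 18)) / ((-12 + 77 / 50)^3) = -1.51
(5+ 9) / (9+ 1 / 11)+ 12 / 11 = 1447 / 550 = 2.63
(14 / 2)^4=2401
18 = 18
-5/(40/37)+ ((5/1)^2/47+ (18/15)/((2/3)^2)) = -2619/1880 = -1.39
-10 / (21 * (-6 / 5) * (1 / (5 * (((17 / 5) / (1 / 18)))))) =850 / 7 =121.43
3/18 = 1/6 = 0.17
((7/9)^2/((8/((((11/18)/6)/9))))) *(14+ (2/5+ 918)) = 0.80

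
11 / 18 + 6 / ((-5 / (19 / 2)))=-971 / 90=-10.79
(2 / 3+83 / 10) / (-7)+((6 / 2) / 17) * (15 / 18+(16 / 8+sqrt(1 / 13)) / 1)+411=3 * sqrt(13) / 221+43073 / 105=410.27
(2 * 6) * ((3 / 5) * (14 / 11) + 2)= 1824 / 55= 33.16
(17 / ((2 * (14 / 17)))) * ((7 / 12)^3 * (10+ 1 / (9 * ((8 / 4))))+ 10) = 123.82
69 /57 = 1.21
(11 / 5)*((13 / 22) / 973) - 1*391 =-3804417 / 9730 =-391.00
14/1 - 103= -89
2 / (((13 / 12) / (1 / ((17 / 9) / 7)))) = 1512 / 221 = 6.84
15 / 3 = 5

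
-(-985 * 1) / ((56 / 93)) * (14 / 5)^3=897729 / 25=35909.16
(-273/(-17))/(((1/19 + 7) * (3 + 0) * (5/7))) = 12103/11390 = 1.06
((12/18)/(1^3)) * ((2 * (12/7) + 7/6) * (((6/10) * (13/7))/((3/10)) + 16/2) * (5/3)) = 79130/1323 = 59.81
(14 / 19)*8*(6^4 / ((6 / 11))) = 266112 / 19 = 14005.89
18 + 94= 112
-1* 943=-943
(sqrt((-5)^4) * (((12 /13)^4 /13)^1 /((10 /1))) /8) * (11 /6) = 11880 /371293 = 0.03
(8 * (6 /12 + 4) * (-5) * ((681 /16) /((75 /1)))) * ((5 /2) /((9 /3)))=-681 /8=-85.12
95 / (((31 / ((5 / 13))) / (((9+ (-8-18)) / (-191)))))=8075 / 76973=0.10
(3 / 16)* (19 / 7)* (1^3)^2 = 57 / 112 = 0.51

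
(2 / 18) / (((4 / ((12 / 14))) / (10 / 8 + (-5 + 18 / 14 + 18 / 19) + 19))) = 9301 / 22344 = 0.42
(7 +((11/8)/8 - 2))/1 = 5.17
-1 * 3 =-3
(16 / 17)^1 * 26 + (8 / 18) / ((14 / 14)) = 3812 / 153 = 24.92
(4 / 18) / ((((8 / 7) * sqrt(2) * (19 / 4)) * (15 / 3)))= 7 * sqrt(2) / 1710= 0.01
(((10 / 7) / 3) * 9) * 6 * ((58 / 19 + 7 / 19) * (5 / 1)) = 58500 / 133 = 439.85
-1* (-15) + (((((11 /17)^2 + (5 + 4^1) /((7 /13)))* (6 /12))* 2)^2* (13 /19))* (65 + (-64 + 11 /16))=27520231740 /77758051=353.92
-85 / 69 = -1.23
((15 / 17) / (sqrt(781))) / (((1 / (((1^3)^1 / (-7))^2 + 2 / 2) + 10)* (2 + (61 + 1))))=125* sqrt(781) / 77750112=0.00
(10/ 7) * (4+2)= 60/ 7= 8.57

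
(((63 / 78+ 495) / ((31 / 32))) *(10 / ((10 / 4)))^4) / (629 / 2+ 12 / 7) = 739221504 / 1784081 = 414.34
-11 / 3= -3.67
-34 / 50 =-17 / 25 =-0.68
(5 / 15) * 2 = 2 / 3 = 0.67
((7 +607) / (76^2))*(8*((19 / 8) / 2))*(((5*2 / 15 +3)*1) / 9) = 3377 / 8208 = 0.41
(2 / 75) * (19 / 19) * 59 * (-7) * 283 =-233758 / 75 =-3116.77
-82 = -82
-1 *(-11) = 11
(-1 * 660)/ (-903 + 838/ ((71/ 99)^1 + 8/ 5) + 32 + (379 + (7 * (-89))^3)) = 757020/ 277349758463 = 0.00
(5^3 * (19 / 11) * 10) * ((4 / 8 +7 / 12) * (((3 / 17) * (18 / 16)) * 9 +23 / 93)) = 3971605625 / 834768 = 4757.74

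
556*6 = 3336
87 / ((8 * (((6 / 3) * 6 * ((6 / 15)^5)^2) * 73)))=283203125 / 2392064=118.39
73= 73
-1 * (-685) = 685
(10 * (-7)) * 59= -4130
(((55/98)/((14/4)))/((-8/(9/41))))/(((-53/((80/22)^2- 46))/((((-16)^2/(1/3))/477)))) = -0.00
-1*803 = -803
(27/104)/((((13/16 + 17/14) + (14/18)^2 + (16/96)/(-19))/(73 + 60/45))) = 43242822/5877469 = 7.36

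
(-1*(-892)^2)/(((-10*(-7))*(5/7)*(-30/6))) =397832/125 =3182.66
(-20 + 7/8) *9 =-1377/8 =-172.12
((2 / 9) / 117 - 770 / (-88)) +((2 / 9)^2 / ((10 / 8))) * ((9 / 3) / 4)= 184939 / 21060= 8.78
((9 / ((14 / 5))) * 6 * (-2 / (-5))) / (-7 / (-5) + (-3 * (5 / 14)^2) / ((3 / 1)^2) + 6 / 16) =45360 / 10187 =4.45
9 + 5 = 14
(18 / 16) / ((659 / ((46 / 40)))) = 207 / 105440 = 0.00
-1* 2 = -2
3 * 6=18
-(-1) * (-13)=-13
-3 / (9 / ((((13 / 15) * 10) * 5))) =-130 / 9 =-14.44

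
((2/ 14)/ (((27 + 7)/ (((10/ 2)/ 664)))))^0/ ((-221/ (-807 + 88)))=719/ 221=3.25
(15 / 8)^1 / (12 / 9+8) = 45 / 224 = 0.20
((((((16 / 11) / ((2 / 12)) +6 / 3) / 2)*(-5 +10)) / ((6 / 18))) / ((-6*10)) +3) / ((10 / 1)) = 73 / 440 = 0.17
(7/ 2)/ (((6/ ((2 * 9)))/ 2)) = 21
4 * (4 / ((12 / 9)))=12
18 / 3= 6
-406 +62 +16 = -328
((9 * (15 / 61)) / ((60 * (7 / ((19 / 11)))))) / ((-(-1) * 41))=171 / 770308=0.00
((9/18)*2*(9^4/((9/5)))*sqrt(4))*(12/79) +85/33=2893555/2607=1109.92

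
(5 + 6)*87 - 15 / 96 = 30619 / 32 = 956.84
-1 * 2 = -2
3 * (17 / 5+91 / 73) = 5088 / 365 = 13.94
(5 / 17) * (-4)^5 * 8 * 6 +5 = -245675 / 17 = -14451.47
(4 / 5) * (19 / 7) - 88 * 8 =-24564 / 35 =-701.83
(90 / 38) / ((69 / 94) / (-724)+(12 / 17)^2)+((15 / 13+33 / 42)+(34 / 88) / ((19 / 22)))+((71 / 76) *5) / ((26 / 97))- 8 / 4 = 1018040891557 / 45092887112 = 22.58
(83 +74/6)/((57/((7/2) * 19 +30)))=27599/171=161.40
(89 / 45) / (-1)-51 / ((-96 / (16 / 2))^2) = -2.33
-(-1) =1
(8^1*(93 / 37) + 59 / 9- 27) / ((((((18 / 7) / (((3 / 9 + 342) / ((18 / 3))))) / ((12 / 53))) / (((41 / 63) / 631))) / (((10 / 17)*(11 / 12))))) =-129689560 / 138014879967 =-0.00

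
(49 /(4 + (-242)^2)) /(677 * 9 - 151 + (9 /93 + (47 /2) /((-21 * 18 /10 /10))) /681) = 195508971 /1388554705076480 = 0.00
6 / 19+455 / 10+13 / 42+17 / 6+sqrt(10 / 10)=13289 / 266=49.96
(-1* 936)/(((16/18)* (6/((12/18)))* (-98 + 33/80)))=9360/7807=1.20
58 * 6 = 348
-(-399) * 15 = 5985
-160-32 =-192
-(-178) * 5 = 890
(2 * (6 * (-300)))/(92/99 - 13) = 71280/239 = 298.24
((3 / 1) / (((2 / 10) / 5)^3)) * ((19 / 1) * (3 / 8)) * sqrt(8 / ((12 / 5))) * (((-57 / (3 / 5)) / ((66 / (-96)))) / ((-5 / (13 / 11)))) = -439968750 * sqrt(30) / 121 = -19915769.34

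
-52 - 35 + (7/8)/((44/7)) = -30575/352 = -86.86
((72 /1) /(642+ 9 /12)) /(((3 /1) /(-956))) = -30592 /857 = -35.70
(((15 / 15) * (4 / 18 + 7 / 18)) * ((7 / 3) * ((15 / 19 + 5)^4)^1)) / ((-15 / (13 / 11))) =-1332331000 / 10556001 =-126.22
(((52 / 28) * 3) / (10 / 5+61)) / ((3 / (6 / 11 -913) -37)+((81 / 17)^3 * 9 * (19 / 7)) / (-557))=-357066606221 / 168559106952201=-0.00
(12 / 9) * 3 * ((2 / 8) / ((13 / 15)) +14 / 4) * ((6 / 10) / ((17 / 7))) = 4137 / 1105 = 3.74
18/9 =2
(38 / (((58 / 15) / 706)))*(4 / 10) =80484 / 29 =2775.31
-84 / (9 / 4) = -112 / 3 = -37.33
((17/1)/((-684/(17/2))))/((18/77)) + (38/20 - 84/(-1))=10464743/123120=85.00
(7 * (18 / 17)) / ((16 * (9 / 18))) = 0.93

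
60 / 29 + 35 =1075 / 29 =37.07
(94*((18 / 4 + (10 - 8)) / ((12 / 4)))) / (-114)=-611 / 342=-1.79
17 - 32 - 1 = -16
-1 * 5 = -5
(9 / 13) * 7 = 63 / 13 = 4.85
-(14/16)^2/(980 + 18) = -49/63872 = -0.00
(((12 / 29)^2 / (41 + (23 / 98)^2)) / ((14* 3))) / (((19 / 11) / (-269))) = -32477984 / 2100135949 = -0.02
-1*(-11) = 11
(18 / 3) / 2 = 3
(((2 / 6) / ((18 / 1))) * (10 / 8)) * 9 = 5 / 24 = 0.21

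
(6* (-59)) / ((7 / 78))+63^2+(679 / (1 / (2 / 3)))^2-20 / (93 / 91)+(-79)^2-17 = 412348549 / 1953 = 211135.97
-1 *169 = -169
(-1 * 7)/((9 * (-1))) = 7/9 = 0.78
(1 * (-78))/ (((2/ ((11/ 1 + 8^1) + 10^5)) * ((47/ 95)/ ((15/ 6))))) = -1852851975/ 94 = -19711191.22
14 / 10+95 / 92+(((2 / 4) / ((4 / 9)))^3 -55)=-3011333 / 58880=-51.14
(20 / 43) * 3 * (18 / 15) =1.67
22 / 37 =0.59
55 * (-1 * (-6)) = 330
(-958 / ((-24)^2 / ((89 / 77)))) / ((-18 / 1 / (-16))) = -42631 / 24948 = -1.71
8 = 8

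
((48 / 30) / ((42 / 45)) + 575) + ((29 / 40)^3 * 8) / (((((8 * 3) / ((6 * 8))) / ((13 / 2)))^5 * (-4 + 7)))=63485142839 / 168000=377887.75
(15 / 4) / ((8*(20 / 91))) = 273 / 128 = 2.13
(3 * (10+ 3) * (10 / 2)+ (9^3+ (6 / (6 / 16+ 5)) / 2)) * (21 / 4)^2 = 4383099 / 172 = 25483.13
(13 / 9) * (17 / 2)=12.28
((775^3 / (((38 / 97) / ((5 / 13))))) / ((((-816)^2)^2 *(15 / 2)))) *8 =45151984375 / 41066610204672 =0.00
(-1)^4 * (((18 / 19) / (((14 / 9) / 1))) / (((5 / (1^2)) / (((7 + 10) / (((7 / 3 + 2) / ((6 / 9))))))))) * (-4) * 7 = -11016 / 1235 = -8.92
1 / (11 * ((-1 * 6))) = -1 / 66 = -0.02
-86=-86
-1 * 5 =-5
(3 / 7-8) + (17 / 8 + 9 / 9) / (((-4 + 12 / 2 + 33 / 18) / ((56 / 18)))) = -2432 / 483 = -5.04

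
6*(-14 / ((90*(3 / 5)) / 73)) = -113.56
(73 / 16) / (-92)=-0.05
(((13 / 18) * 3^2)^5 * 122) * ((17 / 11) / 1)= 385030841 / 176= 2187675.23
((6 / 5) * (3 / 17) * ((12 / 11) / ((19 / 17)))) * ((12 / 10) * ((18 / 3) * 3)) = 23328 / 5225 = 4.46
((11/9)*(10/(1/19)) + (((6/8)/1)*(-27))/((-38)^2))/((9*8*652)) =12071111/2440336896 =0.00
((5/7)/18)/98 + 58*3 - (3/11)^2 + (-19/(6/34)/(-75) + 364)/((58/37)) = 440926678631/1083228300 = 407.05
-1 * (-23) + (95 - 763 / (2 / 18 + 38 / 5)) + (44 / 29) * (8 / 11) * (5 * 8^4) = 227601639 / 10063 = 22617.67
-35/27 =-1.30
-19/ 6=-3.17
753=753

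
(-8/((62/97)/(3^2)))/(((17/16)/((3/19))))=-167616/10013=-16.74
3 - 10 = -7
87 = 87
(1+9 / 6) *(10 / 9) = 25 / 9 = 2.78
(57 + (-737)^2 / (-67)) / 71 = -8050 / 71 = -113.38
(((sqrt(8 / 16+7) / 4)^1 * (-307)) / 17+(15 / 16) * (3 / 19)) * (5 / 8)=225 / 2432-1535 * sqrt(30) / 1088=-7.64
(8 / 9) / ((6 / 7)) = 28 / 27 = 1.04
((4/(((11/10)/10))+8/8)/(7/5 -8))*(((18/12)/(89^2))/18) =-685/11501292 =-0.00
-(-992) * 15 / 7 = 14880 / 7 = 2125.71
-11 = -11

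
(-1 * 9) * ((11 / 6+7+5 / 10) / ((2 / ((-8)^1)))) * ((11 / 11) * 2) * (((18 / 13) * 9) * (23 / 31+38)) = 130745664 / 403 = 324430.93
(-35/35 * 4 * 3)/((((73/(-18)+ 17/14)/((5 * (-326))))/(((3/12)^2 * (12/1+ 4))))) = -1232280/179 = -6884.25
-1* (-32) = 32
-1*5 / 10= -1 / 2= -0.50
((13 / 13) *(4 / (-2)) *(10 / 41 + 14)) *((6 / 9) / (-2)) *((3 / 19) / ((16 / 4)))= 292 / 779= 0.37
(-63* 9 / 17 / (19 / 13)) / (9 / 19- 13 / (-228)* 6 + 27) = -2106 / 2567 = -0.82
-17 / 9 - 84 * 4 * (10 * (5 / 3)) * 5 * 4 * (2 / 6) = -336017 / 9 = -37335.22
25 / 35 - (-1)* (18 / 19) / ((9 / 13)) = 277 / 133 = 2.08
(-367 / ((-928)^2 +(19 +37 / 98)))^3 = -46523932808696 / 601167370388359828305491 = -0.00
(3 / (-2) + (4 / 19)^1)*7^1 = -343 / 38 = -9.03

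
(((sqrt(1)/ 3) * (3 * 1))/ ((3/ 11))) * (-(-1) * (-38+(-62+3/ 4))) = -4367/ 12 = -363.92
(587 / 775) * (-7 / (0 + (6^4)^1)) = -4109 / 1004400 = -0.00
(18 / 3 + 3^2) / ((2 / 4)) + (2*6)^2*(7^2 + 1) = 7230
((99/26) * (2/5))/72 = 0.02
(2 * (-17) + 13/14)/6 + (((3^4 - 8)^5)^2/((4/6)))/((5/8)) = 4332006836341186107877/420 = 10314301991288538352.09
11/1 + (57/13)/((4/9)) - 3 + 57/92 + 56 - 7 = 20178/299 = 67.48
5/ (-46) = -5/ 46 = -0.11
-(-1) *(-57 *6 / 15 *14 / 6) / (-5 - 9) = 19 / 5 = 3.80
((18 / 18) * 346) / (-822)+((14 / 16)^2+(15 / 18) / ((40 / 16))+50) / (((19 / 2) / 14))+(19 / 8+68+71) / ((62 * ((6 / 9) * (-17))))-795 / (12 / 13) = -34527986513 / 43896992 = -786.57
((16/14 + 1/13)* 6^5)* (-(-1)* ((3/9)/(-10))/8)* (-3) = 53946/455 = 118.56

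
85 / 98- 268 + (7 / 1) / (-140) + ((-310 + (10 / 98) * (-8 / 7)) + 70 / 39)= -153970447 / 267540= -575.50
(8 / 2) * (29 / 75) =1.55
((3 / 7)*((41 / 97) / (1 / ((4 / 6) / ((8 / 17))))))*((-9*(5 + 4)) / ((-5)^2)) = -0.83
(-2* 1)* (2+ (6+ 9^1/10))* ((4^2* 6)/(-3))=2848/5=569.60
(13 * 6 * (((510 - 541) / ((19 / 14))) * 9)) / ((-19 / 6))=1828008 / 361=5063.73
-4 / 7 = -0.57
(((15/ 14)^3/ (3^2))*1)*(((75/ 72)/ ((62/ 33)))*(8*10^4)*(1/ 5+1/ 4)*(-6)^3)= -6264843750/ 10633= -589188.73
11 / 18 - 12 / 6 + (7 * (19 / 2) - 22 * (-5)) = 175.11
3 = 3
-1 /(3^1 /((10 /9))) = -10 /27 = -0.37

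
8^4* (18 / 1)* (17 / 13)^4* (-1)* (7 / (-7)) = 6157836288 / 28561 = 215602.97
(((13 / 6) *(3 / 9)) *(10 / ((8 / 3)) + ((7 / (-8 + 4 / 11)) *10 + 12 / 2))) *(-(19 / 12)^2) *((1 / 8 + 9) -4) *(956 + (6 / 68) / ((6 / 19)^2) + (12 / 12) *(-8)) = -521442116195 / 101523456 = -5136.17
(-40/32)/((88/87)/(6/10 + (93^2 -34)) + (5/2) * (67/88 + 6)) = -0.07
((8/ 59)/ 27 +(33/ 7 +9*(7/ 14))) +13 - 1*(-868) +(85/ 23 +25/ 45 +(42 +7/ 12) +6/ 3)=963367831/ 1025892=939.05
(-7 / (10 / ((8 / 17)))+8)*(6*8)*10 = 62592 / 17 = 3681.88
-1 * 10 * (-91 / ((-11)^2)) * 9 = 8190 / 121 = 67.69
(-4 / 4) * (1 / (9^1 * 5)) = -1 / 45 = -0.02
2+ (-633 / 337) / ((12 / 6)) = 715 / 674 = 1.06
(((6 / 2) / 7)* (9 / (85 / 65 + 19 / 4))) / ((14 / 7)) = 78 / 245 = 0.32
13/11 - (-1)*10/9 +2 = 425/99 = 4.29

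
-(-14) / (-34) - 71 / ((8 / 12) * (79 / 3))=-11969 / 2686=-4.46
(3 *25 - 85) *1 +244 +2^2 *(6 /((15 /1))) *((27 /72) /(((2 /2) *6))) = 2341 /10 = 234.10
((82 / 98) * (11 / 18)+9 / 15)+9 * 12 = 481181 / 4410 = 109.11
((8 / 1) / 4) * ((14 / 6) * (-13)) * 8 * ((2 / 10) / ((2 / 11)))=-8008 / 15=-533.87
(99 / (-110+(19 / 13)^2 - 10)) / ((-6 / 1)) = 0.14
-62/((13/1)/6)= -372/13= -28.62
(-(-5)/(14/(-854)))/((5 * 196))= -61/196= -0.31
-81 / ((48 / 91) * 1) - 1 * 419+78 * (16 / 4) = -260.56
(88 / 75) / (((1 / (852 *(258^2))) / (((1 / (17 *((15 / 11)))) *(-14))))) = -85396464384 / 2125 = -40186571.47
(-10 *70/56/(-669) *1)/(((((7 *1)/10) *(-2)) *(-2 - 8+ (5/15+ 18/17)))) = 2125/1370558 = 0.00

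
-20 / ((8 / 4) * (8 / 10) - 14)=50 / 31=1.61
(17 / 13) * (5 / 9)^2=0.40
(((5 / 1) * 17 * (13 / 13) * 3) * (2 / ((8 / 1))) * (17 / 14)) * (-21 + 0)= -13005 / 8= -1625.62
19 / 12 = 1.58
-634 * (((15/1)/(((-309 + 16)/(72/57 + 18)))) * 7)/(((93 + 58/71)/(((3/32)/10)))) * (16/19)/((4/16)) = 1.47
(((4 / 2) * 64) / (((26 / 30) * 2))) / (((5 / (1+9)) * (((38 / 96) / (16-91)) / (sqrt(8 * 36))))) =-82944000 * sqrt(2) / 247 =-474900.93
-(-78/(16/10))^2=-38025/16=-2376.56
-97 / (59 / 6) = -582 / 59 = -9.86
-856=-856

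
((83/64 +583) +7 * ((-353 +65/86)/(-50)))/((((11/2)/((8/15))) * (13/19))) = 89.80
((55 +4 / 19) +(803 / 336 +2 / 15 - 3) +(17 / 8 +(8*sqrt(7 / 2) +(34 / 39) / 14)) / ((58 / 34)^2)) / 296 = 289*sqrt(14) / 62234 +2766194329 / 14756926080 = 0.20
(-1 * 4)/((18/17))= -34/9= -3.78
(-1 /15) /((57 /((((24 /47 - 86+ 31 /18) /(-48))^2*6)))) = -5022131689 /234983877120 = -0.02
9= 9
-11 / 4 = -2.75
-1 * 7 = -7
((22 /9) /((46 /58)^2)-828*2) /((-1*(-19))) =-7865714 /90459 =-86.95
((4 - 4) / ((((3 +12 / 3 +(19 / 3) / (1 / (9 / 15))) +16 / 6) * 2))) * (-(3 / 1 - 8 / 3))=0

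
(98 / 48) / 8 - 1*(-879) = 879.26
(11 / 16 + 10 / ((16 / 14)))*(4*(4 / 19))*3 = 453 / 19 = 23.84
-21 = -21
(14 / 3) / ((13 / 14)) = 196 / 39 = 5.03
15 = 15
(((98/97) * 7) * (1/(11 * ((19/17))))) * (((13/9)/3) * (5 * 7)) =5306210/547371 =9.69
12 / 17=0.71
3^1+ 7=10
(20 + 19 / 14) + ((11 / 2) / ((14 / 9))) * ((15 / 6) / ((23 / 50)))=26129 / 644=40.57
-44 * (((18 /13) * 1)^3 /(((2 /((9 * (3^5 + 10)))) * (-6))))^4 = -65985707260667786186384064 /23298085122481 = -2832237366881.12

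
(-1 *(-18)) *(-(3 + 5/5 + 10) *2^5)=-8064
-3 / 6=-1 / 2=-0.50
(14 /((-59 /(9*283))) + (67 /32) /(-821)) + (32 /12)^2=-8332095289 /13950432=-597.26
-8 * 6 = -48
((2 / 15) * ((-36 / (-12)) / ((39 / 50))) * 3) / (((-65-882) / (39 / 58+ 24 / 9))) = -5810 / 1071057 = -0.01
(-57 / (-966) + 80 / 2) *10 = 64495 / 161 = 400.59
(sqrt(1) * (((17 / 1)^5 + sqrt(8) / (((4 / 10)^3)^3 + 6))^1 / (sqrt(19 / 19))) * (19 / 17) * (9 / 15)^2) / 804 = 4453125 * sqrt(2) / 26696478836 + 4760697 / 6700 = 710.55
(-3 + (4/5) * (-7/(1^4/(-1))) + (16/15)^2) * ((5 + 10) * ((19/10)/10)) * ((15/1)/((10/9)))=143811/1000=143.81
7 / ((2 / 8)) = 28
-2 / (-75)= 2 / 75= 0.03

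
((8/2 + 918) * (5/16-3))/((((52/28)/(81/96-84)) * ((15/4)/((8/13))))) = 18207.25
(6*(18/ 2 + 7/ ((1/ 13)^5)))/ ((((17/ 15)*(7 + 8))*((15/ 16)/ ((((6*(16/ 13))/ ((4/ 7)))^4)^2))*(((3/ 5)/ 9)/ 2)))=316658964993052117586411520/ 13867422257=22834738794602504.15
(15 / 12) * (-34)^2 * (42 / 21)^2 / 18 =2890 / 9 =321.11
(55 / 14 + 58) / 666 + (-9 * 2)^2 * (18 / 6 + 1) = 4028257 / 3108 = 1296.09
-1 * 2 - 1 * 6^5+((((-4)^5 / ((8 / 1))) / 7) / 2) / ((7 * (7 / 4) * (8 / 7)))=-381154 / 49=-7778.65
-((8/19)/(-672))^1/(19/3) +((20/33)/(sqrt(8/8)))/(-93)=-199091/31021452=-0.01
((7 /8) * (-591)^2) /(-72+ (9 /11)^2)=-4695889 /1096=-4284.57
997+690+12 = 1699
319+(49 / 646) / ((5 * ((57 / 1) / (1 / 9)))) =528579859 / 1656990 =319.00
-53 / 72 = -0.74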